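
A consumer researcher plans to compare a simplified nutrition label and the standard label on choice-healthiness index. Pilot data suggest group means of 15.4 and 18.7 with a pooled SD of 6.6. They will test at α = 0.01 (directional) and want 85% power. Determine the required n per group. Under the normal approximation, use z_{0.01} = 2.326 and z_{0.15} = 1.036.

Cohen's d = |M₁ − M₂| / SD_pooled = |15.4 − 18.7| / 6.6 = 3.3 / 6.6 = 0.500.
For two independent groups with equal n: n = 2·((z_{α} + z_β) / d)².
z_{α} + z_β = 2.326 + 1.036 = 3.362.
n = 2 × (3.362 / 0.500)² = 2 × 6.724² = 2 × 45.21 = 90.4.
Round up to the next whole participant.

n = 91 per group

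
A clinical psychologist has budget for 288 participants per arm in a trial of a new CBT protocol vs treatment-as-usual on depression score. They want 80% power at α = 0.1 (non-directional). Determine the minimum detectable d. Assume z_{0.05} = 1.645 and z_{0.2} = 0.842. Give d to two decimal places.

d_min ≈ 0.21

For two independent groups of n = 288 each: d_min = (z_{α/2} + z_β)·√(2/n).
z-sum = 1.645 + 0.842 = 2.487.
d_min = 2.487 × √(2/288) = 2.487 × 0.0833 = 0.207.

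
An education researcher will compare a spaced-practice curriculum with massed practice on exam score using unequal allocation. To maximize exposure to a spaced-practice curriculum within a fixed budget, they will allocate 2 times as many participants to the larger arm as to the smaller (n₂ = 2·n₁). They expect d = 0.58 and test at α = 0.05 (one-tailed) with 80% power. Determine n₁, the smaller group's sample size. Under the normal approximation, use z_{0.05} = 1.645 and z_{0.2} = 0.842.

n₁ = 28

With allocation ratio k = n₂/n₁ = 2, Var(x̄₁−x̄₂) = σ²(1/n₁ + 1/(k·n₁)) = σ²·(k+1)/(k·n₁).
So n₁ = (1 + 1/k)·((z_{α} + z_β)/d)² = 1.500 × (2.487/0.58)².
n₁ = 1.500 × 18.39 = 27.6.
Round up: n₁ = 28, giving n₂ = 2 × 28 = 56.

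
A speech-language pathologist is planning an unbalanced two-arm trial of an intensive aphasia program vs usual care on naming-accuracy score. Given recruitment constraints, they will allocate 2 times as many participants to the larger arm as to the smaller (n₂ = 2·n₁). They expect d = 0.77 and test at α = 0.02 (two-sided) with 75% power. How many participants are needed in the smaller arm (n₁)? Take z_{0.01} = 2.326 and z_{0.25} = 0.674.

n₁ = 23

With allocation ratio k = n₂/n₁ = 2, Var(x̄₁−x̄₂) = σ²(1/n₁ + 1/(k·n₁)) = σ²·(k+1)/(k·n₁).
So n₁ = (1 + 1/k)·((z_{α/2} + z_β)/d)² = 1.500 × (3.000/0.77)².
n₁ = 1.500 × 15.18 = 22.8.
Round up: n₁ = 23, giving n₂ = 2 × 23 = 46.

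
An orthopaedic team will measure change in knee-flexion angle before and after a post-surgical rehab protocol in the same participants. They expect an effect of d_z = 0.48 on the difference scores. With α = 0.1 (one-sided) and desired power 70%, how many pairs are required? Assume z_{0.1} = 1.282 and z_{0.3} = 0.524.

For a paired (one-sample on differences) test: n = ((z_{α} + z_β) / d)².
z_{α} + z_β = 1.282 + 0.524 = 1.806.
n = (1.806 / 0.48)² = 3.763² = 14.16.
Round up.

n = 15 pairs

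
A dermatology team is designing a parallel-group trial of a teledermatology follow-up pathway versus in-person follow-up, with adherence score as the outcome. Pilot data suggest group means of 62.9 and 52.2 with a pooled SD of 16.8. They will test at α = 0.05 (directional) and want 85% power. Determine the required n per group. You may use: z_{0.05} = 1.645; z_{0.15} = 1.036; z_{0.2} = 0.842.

n = 36 per group

Cohen's d = |M₁ − M₂| / SD_pooled = |62.9 − 52.2| / 16.8 = 10.7 / 16.8 = 0.637.
For two independent groups with equal n: n = 2·((z_{α} + z_β) / d)².
z_{α} + z_β = 1.645 + 1.036 = 2.681.
n = 2 × (2.681 / 0.637)² = 2 × 4.209² = 2 × 17.71 = 35.4.
Round up to the next whole participant.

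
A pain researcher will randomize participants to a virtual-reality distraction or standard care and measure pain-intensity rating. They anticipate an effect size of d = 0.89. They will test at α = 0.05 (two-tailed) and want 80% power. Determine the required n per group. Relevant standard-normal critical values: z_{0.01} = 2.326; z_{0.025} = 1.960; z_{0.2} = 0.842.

n = 20 per group

For two independent groups with equal n: n = 2·((z_{α/2} + z_β) / d)².
z_{α/2} + z_β = 1.960 + 0.842 = 2.802.
n = 2 × (2.802 / 0.89)² = 2 × 3.148² = 2 × 9.91 = 19.8.
Round up to the next whole participant.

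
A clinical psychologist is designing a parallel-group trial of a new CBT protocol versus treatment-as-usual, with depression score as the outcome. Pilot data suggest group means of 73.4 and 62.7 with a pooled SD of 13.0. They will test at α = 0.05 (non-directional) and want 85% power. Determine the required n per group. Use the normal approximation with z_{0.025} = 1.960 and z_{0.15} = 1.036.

n = 27 per group

Cohen's d = |M₁ − M₂| / SD_pooled = |73.4 − 62.7| / 13.0 = 10.7 / 13.0 = 0.823.
For two independent groups with equal n: n = 2·((z_{α/2} + z_β) / d)².
z_{α/2} + z_β = 1.960 + 1.036 = 2.996.
n = 2 × (2.996 / 0.823)² = 2 × 3.640² = 2 × 13.25 = 26.5.
Round up to the next whole participant.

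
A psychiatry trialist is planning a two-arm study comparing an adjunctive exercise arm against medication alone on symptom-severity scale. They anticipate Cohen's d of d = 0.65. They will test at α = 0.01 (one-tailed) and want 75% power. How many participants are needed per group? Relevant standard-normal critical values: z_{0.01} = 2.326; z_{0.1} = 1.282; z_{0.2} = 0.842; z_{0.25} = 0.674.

For two independent groups with equal n: n = 2·((z_{α} + z_β) / d)².
z_{α} + z_β = 2.326 + 0.674 = 3.000.
n = 2 × (3.000 / 0.65)² = 2 × 4.615² = 2 × 21.30 = 42.6.
Round up to the next whole participant.

n = 43 per group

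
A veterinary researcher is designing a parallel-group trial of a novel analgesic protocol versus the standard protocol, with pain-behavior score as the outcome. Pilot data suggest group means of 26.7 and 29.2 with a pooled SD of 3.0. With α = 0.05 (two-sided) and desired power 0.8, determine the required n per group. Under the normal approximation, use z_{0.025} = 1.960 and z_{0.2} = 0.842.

Cohen's d = |M₁ − M₂| / SD_pooled = |26.7 − 29.2| / 3.0 = 2.5 / 3.0 = 0.833.
For two independent groups with equal n: n = 2·((z_{α/2} + z_β) / d)².
z_{α/2} + z_β = 1.960 + 0.842 = 2.802.
n = 2 × (2.802 / 0.833)² = 2 × 3.364² = 2 × 11.31 = 22.6.
Round up to the next whole participant.

n = 23 per group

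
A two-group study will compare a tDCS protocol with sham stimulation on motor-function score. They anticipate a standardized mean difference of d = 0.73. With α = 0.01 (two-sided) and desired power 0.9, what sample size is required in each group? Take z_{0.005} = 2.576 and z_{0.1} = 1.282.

For two independent groups with equal n: n = 2·((z_{α/2} + z_β) / d)².
z_{α/2} + z_β = 2.576 + 1.282 = 3.858.
n = 2 × (3.858 / 0.73)² = 2 × 5.285² = 2 × 27.93 = 55.9.
Round up to the next whole participant.

n = 56 per group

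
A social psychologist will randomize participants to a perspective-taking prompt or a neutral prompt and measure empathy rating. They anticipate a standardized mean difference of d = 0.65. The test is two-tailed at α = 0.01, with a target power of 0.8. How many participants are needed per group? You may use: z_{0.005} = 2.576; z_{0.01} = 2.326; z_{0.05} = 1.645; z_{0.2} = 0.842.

For two independent groups with equal n: n = 2·((z_{α/2} + z_β) / d)².
z_{α/2} + z_β = 2.576 + 0.842 = 3.418.
n = 2 × (3.418 / 0.65)² = 2 × 5.258² = 2 × 27.65 = 55.3.
Round up to the next whole participant.

n = 56 per group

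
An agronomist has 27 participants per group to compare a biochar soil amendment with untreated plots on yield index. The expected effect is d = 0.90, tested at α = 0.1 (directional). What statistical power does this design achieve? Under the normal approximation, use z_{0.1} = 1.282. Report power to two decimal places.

For two equal groups, power = Φ(d·√(n/2) − z_{α}).
d·√(n/2) = 0.90 × √(27/2) = 0.90 × 3.674 = 3.307.
z_β = 3.307 − 1.282 = 2.025.
Power = Φ(2.025) = 0.979.

power ≈ 0.98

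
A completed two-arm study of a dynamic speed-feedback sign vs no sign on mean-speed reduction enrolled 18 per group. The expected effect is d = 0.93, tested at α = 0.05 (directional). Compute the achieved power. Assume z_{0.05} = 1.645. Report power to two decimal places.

power ≈ 0.87

For two equal groups, power = Φ(d·√(n/2) − z_{α}).
d·√(n/2) = 0.93 × √(18/2) = 0.93 × 3.000 = 2.790.
z_β = 2.790 − 1.645 = 1.145.
Power = Φ(1.145) = 0.874.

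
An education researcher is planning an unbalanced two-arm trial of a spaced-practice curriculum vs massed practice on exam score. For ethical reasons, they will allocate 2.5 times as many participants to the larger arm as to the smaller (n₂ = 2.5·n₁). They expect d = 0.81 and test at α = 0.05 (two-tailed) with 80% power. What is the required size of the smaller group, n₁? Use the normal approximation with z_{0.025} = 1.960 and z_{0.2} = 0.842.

n₁ = 17

With allocation ratio k = n₂/n₁ = 2.5, Var(x̄₁−x̄₂) = σ²(1/n₁ + 1/(k·n₁)) = σ²·(k+1)/(k·n₁).
So n₁ = (1 + 1/k)·((z_{α/2} + z_β)/d)² = 1.400 × (2.802/0.81)².
n₁ = 1.400 × 11.97 = 16.8.
Round up: n₁ = 17, giving n₂ = ⌈2.5 × 17⌉ = ⌈42.5⌉ = 43.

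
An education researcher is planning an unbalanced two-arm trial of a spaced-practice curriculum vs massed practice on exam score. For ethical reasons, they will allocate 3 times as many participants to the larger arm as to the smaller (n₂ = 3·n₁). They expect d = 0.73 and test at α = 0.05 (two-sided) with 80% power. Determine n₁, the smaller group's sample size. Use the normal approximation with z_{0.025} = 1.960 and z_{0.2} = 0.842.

n₁ = 20

With allocation ratio k = n₂/n₁ = 3, Var(x̄₁−x̄₂) = σ²(1/n₁ + 1/(k·n₁)) = σ²·(k+1)/(k·n₁).
So n₁ = (1 + 1/k)·((z_{α/2} + z_β)/d)² = 1.333 × (2.802/0.73)².
n₁ = 1.333 × 14.73 = 19.6.
Round up: n₁ = 20, giving n₂ = 3 × 20 = 60.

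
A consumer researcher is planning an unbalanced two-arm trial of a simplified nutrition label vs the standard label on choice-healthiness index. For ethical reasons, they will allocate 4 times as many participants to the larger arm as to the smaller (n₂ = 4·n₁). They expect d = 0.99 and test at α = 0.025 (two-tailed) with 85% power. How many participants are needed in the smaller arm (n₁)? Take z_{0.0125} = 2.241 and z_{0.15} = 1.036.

With allocation ratio k = n₂/n₁ = 4, Var(x̄₁−x̄₂) = σ²(1/n₁ + 1/(k·n₁)) = σ²·(k+1)/(k·n₁).
So n₁ = (1 + 1/k)·((z_{α/2} + z_β)/d)² = 1.250 × (3.277/0.99)².
n₁ = 1.250 × 10.96 = 13.7.
Round up: n₁ = 14, giving n₂ = 4 × 14 = 56.

n₁ = 14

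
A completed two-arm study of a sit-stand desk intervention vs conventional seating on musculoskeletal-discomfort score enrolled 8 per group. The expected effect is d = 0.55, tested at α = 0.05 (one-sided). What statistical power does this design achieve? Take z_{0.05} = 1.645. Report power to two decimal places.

For two equal groups, power = Φ(d·√(n/2) − z_{α}).
d·√(n/2) = 0.55 × √(8/2) = 0.55 × 2.000 = 1.100.
z_β = 1.100 − 1.645 = -0.545.
Power = Φ(-0.545) = 0.293.

power ≈ 0.29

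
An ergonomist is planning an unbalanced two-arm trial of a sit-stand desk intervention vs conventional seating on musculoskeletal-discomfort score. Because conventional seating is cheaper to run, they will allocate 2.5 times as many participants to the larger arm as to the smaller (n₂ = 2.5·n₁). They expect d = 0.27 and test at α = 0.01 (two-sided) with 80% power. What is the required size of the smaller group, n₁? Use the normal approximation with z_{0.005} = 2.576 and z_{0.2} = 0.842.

n₁ = 225

With allocation ratio k = n₂/n₁ = 2.5, Var(x̄₁−x̄₂) = σ²(1/n₁ + 1/(k·n₁)) = σ²·(k+1)/(k·n₁).
So n₁ = (1 + 1/k)·((z_{α/2} + z_β)/d)² = 1.400 × (3.418/0.27)².
n₁ = 1.400 × 160.26 = 224.4.
Round up: n₁ = 225, giving n₂ = ⌈2.5 × 225⌉ = ⌈562.5⌉ = 563.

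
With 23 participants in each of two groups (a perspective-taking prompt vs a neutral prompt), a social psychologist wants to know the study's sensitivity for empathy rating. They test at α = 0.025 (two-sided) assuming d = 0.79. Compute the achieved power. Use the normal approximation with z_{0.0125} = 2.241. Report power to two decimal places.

For two equal groups, power = Φ(d·√(n/2) − z_{α/2}).
d·√(n/2) = 0.79 × √(23/2) = 0.79 × 3.391 = 2.679.
z_β = 2.679 − 2.241 = 0.438.
Power = Φ(0.438) = 0.669.

power ≈ 0.67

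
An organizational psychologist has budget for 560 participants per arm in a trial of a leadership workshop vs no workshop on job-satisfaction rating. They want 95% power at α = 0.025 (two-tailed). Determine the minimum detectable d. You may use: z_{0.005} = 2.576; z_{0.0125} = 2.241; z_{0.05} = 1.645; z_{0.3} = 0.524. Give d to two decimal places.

d_min ≈ 0.23

For two independent groups of n = 560 each: d_min = (z_{α/2} + z_β)·√(2/n).
z-sum = 2.241 + 1.645 = 3.886.
d_min = 3.886 × √(2/560) = 3.886 × 0.0598 = 0.232.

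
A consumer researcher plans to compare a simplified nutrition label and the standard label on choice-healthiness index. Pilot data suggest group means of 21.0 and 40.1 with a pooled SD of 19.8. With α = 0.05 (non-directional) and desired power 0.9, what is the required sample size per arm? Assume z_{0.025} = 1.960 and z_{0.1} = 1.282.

n = 23 per group

Cohen's d = |M₁ − M₂| / SD_pooled = |21.0 − 40.1| / 19.8 = 19.1 / 19.8 = 0.965.
For two independent groups with equal n: n = 2·((z_{α/2} + z_β) / d)².
z_{α/2} + z_β = 1.960 + 1.282 = 3.242.
n = 2 × (3.242 / 0.965)² = 2 × 3.360² = 2 × 11.29 = 22.6.
Round up to the next whole participant.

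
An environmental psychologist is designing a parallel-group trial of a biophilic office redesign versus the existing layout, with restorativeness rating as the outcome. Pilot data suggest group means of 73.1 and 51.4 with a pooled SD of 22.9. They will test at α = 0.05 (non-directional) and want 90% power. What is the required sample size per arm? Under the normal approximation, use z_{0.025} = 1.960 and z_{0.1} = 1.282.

Cohen's d = |M₁ − M₂| / SD_pooled = |73.1 − 51.4| / 22.9 = 21.7 / 22.9 = 0.948.
For two independent groups with equal n: n = 2·((z_{α/2} + z_β) / d)².
z_{α/2} + z_β = 1.960 + 1.282 = 3.242.
n = 2 × (3.242 / 0.948)² = 2 × 3.420² = 2 × 11.70 = 23.4.
Round up to the next whole participant.

n = 24 per group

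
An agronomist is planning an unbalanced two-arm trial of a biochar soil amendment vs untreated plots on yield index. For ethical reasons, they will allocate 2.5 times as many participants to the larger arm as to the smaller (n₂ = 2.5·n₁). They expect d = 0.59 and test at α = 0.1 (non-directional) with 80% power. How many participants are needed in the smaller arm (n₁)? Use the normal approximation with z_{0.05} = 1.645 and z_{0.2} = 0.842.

n₁ = 25

With allocation ratio k = n₂/n₁ = 2.5, Var(x̄₁−x̄₂) = σ²(1/n₁ + 1/(k·n₁)) = σ²·(k+1)/(k·n₁).
So n₁ = (1 + 1/k)·((z_{α/2} + z_β)/d)² = 1.400 × (2.487/0.59)².
n₁ = 1.400 × 17.77 = 24.9.
Round up: n₁ = 25, giving n₂ = ⌈2.5 × 25⌉ = ⌈62.5⌉ = 63.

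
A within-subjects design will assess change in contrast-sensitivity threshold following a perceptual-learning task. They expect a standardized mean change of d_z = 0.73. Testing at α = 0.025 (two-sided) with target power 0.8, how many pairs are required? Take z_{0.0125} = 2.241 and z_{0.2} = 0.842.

For a paired (one-sample on differences) test: n = ((z_{α/2} + z_β) / d)².
z_{α/2} + z_β = 2.241 + 0.842 = 3.083.
n = (3.083 / 0.73)² = 4.223² = 17.84.
Round up.

n = 18 pairs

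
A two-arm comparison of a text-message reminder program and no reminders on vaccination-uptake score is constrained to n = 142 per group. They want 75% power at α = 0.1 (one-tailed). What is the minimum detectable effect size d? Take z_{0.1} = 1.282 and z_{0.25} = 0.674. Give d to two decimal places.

d_min ≈ 0.23

For two independent groups of n = 142 each: d_min = (z_{α} + z_β)·√(2/n).
z-sum = 1.282 + 0.674 = 1.956.
d_min = 1.956 × √(2/142) = 1.956 × 0.1187 = 0.232.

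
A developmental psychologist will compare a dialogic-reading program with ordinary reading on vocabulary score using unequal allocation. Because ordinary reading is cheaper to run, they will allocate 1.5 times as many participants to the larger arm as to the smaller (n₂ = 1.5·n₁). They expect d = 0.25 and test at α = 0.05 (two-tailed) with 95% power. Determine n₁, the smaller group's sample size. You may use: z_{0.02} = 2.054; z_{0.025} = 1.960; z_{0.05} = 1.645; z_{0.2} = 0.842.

With allocation ratio k = n₂/n₁ = 1.5, Var(x̄₁−x̄₂) = σ²(1/n₁ + 1/(k·n₁)) = σ²·(k+1)/(k·n₁).
So n₁ = (1 + 1/k)·((z_{α/2} + z_β)/d)² = 1.667 × (3.605/0.25)².
n₁ = 1.667 × 207.94 = 346.6.
Round up: n₁ = 347, giving n₂ = ⌈1.5 × 347⌉ = ⌈520.5⌉ = 521.

n₁ = 347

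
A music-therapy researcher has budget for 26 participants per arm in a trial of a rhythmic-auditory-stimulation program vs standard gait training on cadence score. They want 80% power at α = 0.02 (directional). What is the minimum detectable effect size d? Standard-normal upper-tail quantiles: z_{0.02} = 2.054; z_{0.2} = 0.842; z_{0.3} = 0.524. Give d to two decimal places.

For two independent groups of n = 26 each: d_min = (z_{α} + z_β)·√(2/n).
z-sum = 2.054 + 0.842 = 2.896.
d_min = 2.896 × √(2/26) = 2.896 × 0.2774 = 0.803.

d_min ≈ 0.80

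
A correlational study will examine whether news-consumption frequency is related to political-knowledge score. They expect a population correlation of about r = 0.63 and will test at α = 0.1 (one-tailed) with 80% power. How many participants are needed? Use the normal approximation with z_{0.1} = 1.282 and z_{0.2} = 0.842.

Fisher's z: C = ½·ln((1+r)/(1−r)) = ½·ln(4.4054) = 0.7414.
n = ((z_{α} + z_β)/C)² + 3.
(1.282 + 0.842) / 0.7414 = 2.124 / 0.7414 = 2.865.
n = 2.865² + 3 = 8.21 + 3 = 11.2.
Round up.

n = 12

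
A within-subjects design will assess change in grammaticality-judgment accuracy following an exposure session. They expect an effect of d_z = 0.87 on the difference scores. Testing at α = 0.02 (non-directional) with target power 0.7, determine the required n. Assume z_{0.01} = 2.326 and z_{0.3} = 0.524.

n = 11 pairs

For a paired (one-sample on differences) test: n = ((z_{α/2} + z_β) / d)².
z_{α/2} + z_β = 2.326 + 0.524 = 2.850.
n = (2.850 / 0.87)² = 3.276² = 10.73.
Round up.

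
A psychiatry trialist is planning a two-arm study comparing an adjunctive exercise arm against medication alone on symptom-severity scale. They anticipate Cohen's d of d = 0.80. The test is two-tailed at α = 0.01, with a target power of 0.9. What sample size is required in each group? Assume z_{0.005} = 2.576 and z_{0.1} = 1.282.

For two independent groups with equal n: n = 2·((z_{α/2} + z_β) / d)².
z_{α/2} + z_β = 2.576 + 1.282 = 3.858.
n = 2 × (3.858 / 0.80)² = 2 × 4.822² = 2 × 23.26 = 46.5.
Round up to the next whole participant.

n = 47 per group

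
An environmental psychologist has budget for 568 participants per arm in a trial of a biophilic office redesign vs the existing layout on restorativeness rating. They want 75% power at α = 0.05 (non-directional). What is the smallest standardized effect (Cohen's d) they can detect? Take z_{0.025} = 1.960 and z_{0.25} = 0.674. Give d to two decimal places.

d_min ≈ 0.16

For two independent groups of n = 568 each: d_min = (z_{α/2} + z_β)·√(2/n).
z-sum = 1.960 + 0.674 = 2.634.
d_min = 2.634 × √(2/568) = 2.634 × 0.0593 = 0.156.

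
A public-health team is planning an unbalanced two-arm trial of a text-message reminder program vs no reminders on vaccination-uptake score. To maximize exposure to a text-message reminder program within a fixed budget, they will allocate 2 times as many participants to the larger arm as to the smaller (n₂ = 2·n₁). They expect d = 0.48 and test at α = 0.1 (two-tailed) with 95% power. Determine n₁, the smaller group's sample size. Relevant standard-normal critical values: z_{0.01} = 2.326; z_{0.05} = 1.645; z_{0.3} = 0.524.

n₁ = 71

With allocation ratio k = n₂/n₁ = 2, Var(x̄₁−x̄₂) = σ²(1/n₁ + 1/(k·n₁)) = σ²·(k+1)/(k·n₁).
So n₁ = (1 + 1/k)·((z_{α/2} + z_β)/d)² = 1.500 × (3.290/0.48)².
n₁ = 1.500 × 46.98 = 70.5.
Round up: n₁ = 71, giving n₂ = 2 × 71 = 142.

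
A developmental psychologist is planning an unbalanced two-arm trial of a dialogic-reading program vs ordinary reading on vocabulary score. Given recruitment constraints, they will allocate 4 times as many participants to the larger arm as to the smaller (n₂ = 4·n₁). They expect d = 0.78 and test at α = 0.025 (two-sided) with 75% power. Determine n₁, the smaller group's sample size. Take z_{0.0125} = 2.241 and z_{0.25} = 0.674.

With allocation ratio k = n₂/n₁ = 4, Var(x̄₁−x̄₂) = σ²(1/n₁ + 1/(k·n₁)) = σ²·(k+1)/(k·n₁).
So n₁ = (1 + 1/k)·((z_{α/2} + z_β)/d)² = 1.250 × (2.915/0.78)².
n₁ = 1.250 × 13.97 = 17.5.
Round up: n₁ = 18, giving n₂ = 4 × 18 = 72.

n₁ = 18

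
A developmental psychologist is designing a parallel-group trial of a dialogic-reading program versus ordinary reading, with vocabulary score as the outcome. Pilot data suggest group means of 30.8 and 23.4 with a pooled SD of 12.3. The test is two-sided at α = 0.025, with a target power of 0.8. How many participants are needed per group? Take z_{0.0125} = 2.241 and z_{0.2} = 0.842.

n = 53 per group

Cohen's d = |M₁ − M₂| / SD_pooled = |30.8 − 23.4| / 12.3 = 7.4 / 12.3 = 0.602.
For two independent groups with equal n: n = 2·((z_{α/2} + z_β) / d)².
z_{α/2} + z_β = 2.241 + 0.842 = 3.083.
n = 2 × (3.083 / 0.602)² = 2 × 5.121² = 2 × 26.23 = 52.5.
Round up to the next whole participant.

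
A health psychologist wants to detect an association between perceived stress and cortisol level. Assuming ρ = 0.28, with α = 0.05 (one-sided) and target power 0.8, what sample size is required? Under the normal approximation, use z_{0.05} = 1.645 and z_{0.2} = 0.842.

Fisher's z: C = ½·ln((1+r)/(1−r)) = ½·ln(1.7778) = 0.2877.
n = ((z_{α} + z_β)/C)² + 3.
(1.645 + 0.842) / 0.2877 = 2.487 / 0.2877 = 8.644.
n = 8.644² + 3 = 74.73 + 3 = 77.7.
Round up.

n = 78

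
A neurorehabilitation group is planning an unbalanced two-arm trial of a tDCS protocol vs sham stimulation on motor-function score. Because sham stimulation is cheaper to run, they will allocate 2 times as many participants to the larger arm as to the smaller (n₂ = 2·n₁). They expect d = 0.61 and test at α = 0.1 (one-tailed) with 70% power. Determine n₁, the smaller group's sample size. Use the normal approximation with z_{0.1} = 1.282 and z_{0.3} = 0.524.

With allocation ratio k = n₂/n₁ = 2, Var(x̄₁−x̄₂) = σ²(1/n₁ + 1/(k·n₁)) = σ²·(k+1)/(k·n₁).
So n₁ = (1 + 1/k)·((z_{α} + z_β)/d)² = 1.500 × (1.806/0.61)².
n₁ = 1.500 × 8.77 = 13.1.
Round up: n₁ = 14, giving n₂ = 2 × 14 = 28.

n₁ = 14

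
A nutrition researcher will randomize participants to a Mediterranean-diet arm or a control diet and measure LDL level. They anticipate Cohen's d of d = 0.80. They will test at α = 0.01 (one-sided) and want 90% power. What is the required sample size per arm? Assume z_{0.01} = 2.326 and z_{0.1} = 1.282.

n = 41 per group

For two independent groups with equal n: n = 2·((z_{α} + z_β) / d)².
z_{α} + z_β = 2.326 + 1.282 = 3.608.
n = 2 × (3.608 / 0.80)² = 2 × 4.510² = 2 × 20.34 = 40.7.
Round up to the next whole participant.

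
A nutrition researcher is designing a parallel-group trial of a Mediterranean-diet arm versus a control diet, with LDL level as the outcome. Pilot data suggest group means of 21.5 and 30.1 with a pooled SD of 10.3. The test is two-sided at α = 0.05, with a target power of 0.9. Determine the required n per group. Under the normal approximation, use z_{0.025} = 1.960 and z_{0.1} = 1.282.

Cohen's d = |M₁ − M₂| / SD_pooled = |21.5 − 30.1| / 10.3 = 8.6 / 10.3 = 0.835.
For two independent groups with equal n: n = 2·((z_{α/2} + z_β) / d)².
z_{α/2} + z_β = 1.960 + 1.282 = 3.242.
n = 2 × (3.242 / 0.835)² = 2 × 3.883² = 2 × 15.07 = 30.1.
Round up to the next whole participant.

n = 31 per group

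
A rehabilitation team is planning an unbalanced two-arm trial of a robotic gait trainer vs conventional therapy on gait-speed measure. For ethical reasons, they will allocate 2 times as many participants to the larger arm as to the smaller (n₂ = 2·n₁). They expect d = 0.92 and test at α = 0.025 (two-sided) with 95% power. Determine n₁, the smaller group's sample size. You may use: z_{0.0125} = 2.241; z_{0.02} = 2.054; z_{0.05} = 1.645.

With allocation ratio k = n₂/n₁ = 2, Var(x̄₁−x̄₂) = σ²(1/n₁ + 1/(k·n₁)) = σ²·(k+1)/(k·n₁).
So n₁ = (1 + 1/k)·((z_{α/2} + z_β)/d)² = 1.500 × (3.886/0.92)².
n₁ = 1.500 × 17.84 = 26.8.
Round up: n₁ = 27, giving n₂ = 2 × 27 = 54.

n₁ = 27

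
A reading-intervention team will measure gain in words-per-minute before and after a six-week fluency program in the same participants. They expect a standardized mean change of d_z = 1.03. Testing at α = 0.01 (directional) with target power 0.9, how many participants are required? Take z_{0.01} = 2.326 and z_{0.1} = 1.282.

n = 13 pairs

For a paired (one-sample on differences) test: n = ((z_{α} + z_β) / d)².
z_{α} + z_β = 2.326 + 1.282 = 3.608.
n = (3.608 / 1.03)² = 3.503² = 12.27.
Round up.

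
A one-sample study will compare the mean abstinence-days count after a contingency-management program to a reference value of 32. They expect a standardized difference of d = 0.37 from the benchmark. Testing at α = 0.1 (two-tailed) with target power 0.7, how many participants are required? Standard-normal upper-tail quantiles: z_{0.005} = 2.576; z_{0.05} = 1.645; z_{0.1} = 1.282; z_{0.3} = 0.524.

n = 35

For a one-sample test: n = ((z_{α/2} + z_β) / d)².
z_{α/2} + z_β = 1.645 + 0.524 = 2.169.
n = (2.169 / 0.37)² = 5.862² = 34.36.
Round up.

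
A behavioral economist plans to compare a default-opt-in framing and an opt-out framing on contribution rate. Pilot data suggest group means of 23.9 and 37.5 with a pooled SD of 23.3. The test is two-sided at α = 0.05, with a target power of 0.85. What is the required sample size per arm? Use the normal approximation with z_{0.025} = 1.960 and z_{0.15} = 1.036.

Cohen's d = |M₁ − M₂| / SD_pooled = |23.9 − 37.5| / 23.3 = 13.6 / 23.3 = 0.584.
For two independent groups with equal n: n = 2·((z_{α/2} + z_β) / d)².
z_{α/2} + z_β = 1.960 + 1.036 = 2.996.
n = 2 × (2.996 / 0.584)² = 2 × 5.130² = 2 × 26.32 = 52.6.
Round up to the next whole participant.

n = 53 per group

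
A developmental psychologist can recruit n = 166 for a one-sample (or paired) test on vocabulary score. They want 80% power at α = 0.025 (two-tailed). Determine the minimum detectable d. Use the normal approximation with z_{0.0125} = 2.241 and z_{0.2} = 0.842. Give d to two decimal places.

d_min ≈ 0.24

For a single sample (or paired design) of n = 166: d_min = (z_{α/2} + z_β)/√n.
z-sum = 2.241 + 0.842 = 3.083.
d_min = 3.083 / √166 = 3.083 / 12.884 = 0.239.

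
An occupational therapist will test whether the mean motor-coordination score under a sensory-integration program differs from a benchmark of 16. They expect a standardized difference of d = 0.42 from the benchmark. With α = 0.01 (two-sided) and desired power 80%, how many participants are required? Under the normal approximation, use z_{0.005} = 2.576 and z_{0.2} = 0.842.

n = 67

For a one-sample test: n = ((z_{α/2} + z_β) / d)².
z_{α/2} + z_β = 2.576 + 0.842 = 3.418.
n = (3.418 / 0.42)² = 8.138² = 66.23.
Round up.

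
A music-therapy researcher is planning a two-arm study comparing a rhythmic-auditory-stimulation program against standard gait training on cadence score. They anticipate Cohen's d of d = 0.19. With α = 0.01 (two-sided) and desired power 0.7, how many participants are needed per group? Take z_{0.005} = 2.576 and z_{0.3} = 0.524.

For two independent groups with equal n: n = 2·((z_{α/2} + z_β) / d)².
z_{α/2} + z_β = 2.576 + 0.524 = 3.100.
n = 2 × (3.100 / 0.19)² = 2 × 16.316² = 2 × 266.20 = 532.4.
Round up to the next whole participant.

n = 533 per group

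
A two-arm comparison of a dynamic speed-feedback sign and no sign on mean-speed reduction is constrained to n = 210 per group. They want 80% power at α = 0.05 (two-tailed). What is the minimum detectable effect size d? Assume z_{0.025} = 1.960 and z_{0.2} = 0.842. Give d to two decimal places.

For two independent groups of n = 210 each: d_min = (z_{α/2} + z_β)·√(2/n).
z-sum = 1.960 + 0.842 = 2.802.
d_min = 2.802 × √(2/210) = 2.802 × 0.0976 = 0.273.

d_min ≈ 0.27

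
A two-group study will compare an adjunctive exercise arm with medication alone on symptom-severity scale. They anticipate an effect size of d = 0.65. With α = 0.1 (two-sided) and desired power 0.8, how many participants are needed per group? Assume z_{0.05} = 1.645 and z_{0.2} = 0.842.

For two independent groups with equal n: n = 2·((z_{α/2} + z_β) / d)².
z_{α/2} + z_β = 1.645 + 0.842 = 2.487.
n = 2 × (2.487 / 0.65)² = 2 × 3.826² = 2 × 14.64 = 29.3.
Round up to the next whole participant.

n = 30 per group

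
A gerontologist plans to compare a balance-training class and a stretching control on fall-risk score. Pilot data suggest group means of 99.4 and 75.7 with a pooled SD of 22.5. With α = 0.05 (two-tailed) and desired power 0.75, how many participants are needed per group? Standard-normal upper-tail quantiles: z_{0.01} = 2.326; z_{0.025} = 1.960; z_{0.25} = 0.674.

n = 13 per group

Cohen's d = |M₁ − M₂| / SD_pooled = |99.4 − 75.7| / 22.5 = 23.7 / 22.5 = 1.053.
For two independent groups with equal n: n = 2·((z_{α/2} + z_β) / d)².
z_{α/2} + z_β = 1.960 + 0.674 = 2.634.
n = 2 × (2.634 / 1.053)² = 2 × 2.501² = 2 × 6.26 = 12.5.
Round up to the next whole participant.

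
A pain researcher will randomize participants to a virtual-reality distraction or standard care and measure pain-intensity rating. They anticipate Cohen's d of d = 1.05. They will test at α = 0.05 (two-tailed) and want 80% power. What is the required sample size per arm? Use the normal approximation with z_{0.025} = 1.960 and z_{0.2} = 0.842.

n = 15 per group

For two independent groups with equal n: n = 2·((z_{α/2} + z_β) / d)².
z_{α/2} + z_β = 1.960 + 0.842 = 2.802.
n = 2 × (2.802 / 1.05)² = 2 × 2.669² = 2 × 7.12 = 14.2.
Round up to the next whole participant.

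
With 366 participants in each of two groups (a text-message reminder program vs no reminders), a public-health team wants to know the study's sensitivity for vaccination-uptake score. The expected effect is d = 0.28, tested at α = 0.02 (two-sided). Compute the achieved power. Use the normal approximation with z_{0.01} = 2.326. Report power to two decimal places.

For two equal groups, power = Φ(d·√(n/2) − z_{α/2}).
d·√(n/2) = 0.28 × √(366/2) = 0.28 × 13.528 = 3.788.
z_β = 3.788 − 2.326 = 1.462.
Power = Φ(1.462) = 0.928.

power ≈ 0.93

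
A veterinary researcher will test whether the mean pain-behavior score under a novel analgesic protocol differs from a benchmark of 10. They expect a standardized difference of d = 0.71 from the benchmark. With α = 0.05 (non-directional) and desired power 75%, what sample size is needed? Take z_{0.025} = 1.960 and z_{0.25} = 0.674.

n = 14

For a one-sample test: n = ((z_{α/2} + z_β) / d)².
z_{α/2} + z_β = 1.960 + 0.674 = 2.634.
n = (2.634 / 0.71)² = 3.710² = 13.76.
Round up.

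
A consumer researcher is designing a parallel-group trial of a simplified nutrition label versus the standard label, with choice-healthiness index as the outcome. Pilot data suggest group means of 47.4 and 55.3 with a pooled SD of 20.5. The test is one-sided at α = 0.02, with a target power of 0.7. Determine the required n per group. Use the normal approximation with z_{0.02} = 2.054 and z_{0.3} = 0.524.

Cohen's d = |M₁ − M₂| / SD_pooled = |47.4 − 55.3| / 20.5 = 7.9 / 20.5 = 0.385.
For two independent groups with equal n: n = 2·((z_{α} + z_β) / d)².
z_{α} + z_β = 2.054 + 0.524 = 2.578.
n = 2 × (2.578 / 0.385)² = 2 × 6.696² = 2 × 44.84 = 89.7.
Round up to the next whole participant.

n = 90 per group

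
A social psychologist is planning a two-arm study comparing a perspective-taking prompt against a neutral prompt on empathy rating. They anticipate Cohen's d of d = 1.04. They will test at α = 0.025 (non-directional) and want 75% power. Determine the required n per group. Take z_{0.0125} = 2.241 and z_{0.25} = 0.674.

n = 16 per group

For two independent groups with equal n: n = 2·((z_{α/2} + z_β) / d)².
z_{α/2} + z_β = 2.241 + 0.674 = 2.915.
n = 2 × (2.915 / 1.04)² = 2 × 2.803² = 2 × 7.86 = 15.7.
Round up to the next whole participant.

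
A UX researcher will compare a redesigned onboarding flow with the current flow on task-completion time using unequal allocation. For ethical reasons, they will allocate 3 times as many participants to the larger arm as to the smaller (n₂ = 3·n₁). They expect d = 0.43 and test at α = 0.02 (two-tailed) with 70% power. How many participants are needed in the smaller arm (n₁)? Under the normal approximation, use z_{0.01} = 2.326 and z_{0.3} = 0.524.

n₁ = 59

With allocation ratio k = n₂/n₁ = 3, Var(x̄₁−x̄₂) = σ²(1/n₁ + 1/(k·n₁)) = σ²·(k+1)/(k·n₁).
So n₁ = (1 + 1/k)·((z_{α/2} + z_β)/d)² = 1.333 × (2.850/0.43)².
n₁ = 1.333 × 43.93 = 58.6.
Round up: n₁ = 59, giving n₂ = 3 × 59 = 177.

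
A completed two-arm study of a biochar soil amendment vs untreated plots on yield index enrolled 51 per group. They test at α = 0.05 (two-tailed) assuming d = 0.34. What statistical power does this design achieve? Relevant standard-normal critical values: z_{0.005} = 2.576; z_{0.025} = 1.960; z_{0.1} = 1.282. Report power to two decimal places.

For two equal groups, power = Φ(d·√(n/2) − z_{α/2}).
d·√(n/2) = 0.34 × √(51/2) = 0.34 × 5.050 = 1.717.
z_β = 1.717 − 1.960 = -0.243.
Power = Φ(-0.243) = 0.404.

power ≈ 0.40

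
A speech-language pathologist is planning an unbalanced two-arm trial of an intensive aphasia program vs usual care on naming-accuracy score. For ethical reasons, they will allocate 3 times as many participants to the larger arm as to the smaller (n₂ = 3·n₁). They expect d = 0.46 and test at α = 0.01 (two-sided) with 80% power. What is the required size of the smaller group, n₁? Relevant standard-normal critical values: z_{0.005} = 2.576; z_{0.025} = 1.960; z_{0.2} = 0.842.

n₁ = 74

With allocation ratio k = n₂/n₁ = 3, Var(x̄₁−x̄₂) = σ²(1/n₁ + 1/(k·n₁)) = σ²·(k+1)/(k·n₁).
So n₁ = (1 + 1/k)·((z_{α/2} + z_β)/d)² = 1.333 × (3.418/0.46)².
n₁ = 1.333 × 55.21 = 73.6.
Round up: n₁ = 74, giving n₂ = 3 × 74 = 222.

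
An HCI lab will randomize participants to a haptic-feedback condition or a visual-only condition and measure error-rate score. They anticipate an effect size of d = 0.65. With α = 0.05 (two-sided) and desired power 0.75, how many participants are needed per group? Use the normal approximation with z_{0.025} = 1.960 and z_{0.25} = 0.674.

For two independent groups with equal n: n = 2·((z_{α/2} + z_β) / d)².
z_{α/2} + z_β = 1.960 + 0.674 = 2.634.
n = 2 × (2.634 / 0.65)² = 2 × 4.052² = 2 × 16.42 = 32.8.
Round up to the next whole participant.

n = 33 per group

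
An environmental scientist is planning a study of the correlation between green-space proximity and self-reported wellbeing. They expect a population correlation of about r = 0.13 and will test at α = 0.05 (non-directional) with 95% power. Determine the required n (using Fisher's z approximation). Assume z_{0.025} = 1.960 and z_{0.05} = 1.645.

Fisher's z: C = ½·ln((1+r)/(1−r)) = ½·ln(1.2989) = 0.1307.
n = ((z_{α/2} + z_β)/C)² + 3.
(1.960 + 1.645) / 0.1307 = 3.605 / 0.1307 = 27.582.
n = 27.582² + 3 = 760.78 + 3 = 763.8.
Round up.

n = 764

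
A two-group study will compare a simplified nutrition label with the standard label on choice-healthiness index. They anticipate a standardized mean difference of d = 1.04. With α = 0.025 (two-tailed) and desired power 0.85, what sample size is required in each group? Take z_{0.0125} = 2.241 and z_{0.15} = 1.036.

For two independent groups with equal n: n = 2·((z_{α/2} + z_β) / d)².
z_{α/2} + z_β = 2.241 + 1.036 = 3.277.
n = 2 × (3.277 / 1.04)² = 2 × 3.151² = 2 × 9.93 = 19.9.
Round up to the next whole participant.

n = 20 per group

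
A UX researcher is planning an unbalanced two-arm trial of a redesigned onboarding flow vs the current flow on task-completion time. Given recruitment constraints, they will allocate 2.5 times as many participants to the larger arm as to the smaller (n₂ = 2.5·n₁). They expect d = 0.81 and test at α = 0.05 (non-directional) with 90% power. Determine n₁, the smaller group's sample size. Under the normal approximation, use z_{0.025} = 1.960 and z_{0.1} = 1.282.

With allocation ratio k = n₂/n₁ = 2.5, Var(x̄₁−x̄₂) = σ²(1/n₁ + 1/(k·n₁)) = σ²·(k+1)/(k·n₁).
So n₁ = (1 + 1/k)·((z_{α/2} + z_β)/d)² = 1.400 × (3.242/0.81)².
n₁ = 1.400 × 16.02 = 22.4.
Round up: n₁ = 23, giving n₂ = ⌈2.5 × 23⌉ = ⌈57.5⌉ = 58.

n₁ = 23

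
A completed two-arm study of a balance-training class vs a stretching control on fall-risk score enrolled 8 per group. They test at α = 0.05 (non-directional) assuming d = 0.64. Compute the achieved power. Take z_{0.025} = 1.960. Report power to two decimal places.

For two equal groups, power = Φ(d·√(n/2) − z_{α/2}).
d·√(n/2) = 0.64 × √(8/2) = 0.64 × 2.000 = 1.280.
z_β = 1.280 − 1.960 = -0.680.
Power = Φ(-0.680) = 0.248.

power ≈ 0.25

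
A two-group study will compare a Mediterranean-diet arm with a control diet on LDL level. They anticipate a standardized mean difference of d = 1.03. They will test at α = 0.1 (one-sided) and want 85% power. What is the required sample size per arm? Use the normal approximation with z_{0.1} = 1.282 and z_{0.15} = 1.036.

For two independent groups with equal n: n = 2·((z_{α} + z_β) / d)².
z_{α} + z_β = 1.282 + 1.036 = 2.318.
n = 2 × (2.318 / 1.03)² = 2 × 2.250² = 2 × 5.06 = 10.1.
Round up to the next whole participant.

n = 11 per group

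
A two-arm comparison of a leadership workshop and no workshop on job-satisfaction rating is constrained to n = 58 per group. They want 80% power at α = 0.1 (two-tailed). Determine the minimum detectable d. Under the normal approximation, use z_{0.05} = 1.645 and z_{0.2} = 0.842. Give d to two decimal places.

For two independent groups of n = 58 each: d_min = (z_{α/2} + z_β)·√(2/n).
z-sum = 1.645 + 0.842 = 2.487.
d_min = 2.487 × √(2/58) = 2.487 × 0.1857 = 0.462.

d_min ≈ 0.46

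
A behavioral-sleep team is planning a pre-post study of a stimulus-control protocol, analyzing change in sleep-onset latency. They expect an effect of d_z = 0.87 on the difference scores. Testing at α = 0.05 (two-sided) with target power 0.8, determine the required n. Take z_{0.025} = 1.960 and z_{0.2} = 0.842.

For a paired (one-sample on differences) test: n = ((z_{α/2} + z_β) / d)².
z_{α/2} + z_β = 1.960 + 0.842 = 2.802.
n = (2.802 / 0.87)² = 3.221² = 10.37.
Round up.

n = 11 pairs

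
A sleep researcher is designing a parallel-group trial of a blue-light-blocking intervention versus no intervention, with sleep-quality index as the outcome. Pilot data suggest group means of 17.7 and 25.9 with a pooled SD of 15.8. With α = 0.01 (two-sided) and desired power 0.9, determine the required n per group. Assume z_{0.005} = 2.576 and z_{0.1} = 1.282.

Cohen's d = |M₁ − M₂| / SD_pooled = |17.7 − 25.9| / 15.8 = 8.2 / 15.8 = 0.519.
For two independent groups with equal n: n = 2·((z_{α/2} + z_β) / d)².
z_{α/2} + z_β = 2.576 + 1.282 = 3.858.
n = 2 × (3.858 / 0.519)² = 2 × 7.434² = 2 × 55.26 = 110.5.
Round up to the next whole participant.

n = 111 per group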